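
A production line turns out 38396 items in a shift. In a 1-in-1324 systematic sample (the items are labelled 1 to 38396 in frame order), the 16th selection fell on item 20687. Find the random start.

827

k = 1324
r = 20687 − (16−1)×1324 = 20687 − 19860 = 827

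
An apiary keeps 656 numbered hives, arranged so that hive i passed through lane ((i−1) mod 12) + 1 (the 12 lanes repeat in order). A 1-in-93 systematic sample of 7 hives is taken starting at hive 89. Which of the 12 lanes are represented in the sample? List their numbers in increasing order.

2, 5, 8, 11

Consecutive selections differ by k = 93, so their lane numbers differ by 93 mod 12 = 9.
gcd(93, 12) = 3, so the sample visits 12/3 = 4 distinct residues mod 12.
Start 89 is lane 5; the lanes hit are 2, 5, 8, 11.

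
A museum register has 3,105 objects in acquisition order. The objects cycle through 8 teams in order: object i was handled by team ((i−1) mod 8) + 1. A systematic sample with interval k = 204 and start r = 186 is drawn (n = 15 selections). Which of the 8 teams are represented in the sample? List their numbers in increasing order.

Consecutive selections differ by k = 204, so their team numbers differ by 204 mod 8 = 4.
gcd(204, 8) = 4, so the sample visits 8/4 = 2 distinct residues mod 8.
Start 186 is team 2; the teams hit are 2, 6.

2, 6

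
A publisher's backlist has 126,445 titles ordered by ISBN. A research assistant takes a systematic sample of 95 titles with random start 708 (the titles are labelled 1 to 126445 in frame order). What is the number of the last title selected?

125822

k = 126445/95 = 1331
95th selection = r + (95−1)·k = 708 + 94×1331 = 708 + 125114 = 125822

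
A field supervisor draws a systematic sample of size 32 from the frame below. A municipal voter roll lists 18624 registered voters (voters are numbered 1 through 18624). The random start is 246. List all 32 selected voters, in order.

k = N/n = 18624/32 = 582
voter 1: 246
voter 2: 246 + 582 = 828
voter 3: 828 + 582 = 1410
voter 4: 1410 + 582 = 1992
voter 5: 1992 + 582 = 2574
voter 6: 2574 + 582 = 3156
voter 7: 3156 + 582 = 3738
voter 8: 3738 + 582 = 4320
voter 9: 4320 + 582 = 4902
voter 10: 4902 + 582 = 5484
voter 11: 5484 + 582 = 6066
voter 12: 6066 + 582 = 6648
voter 13: 6648 + 582 = 7230
voter 14: 7230 + 582 = 7812
voter 15: 7812 + 582 = 8394
voter 16: 8394 + 582 = 8976
voter 17: 8976 + 582 = 9558
voter 18: 9558 + 582 = 10140
voter 19: 10140 + 582 = 10722
voter 20: 10722 + 582 = 11304
voter 21: 11304 + 582 = 11886
voter 22: 11886 + 582 = 12468
voter 23: 12468 + 582 = 13050
voter 24: 13050 + 582 = 13632
voter 25: 13632 + 582 = 14214
voter 26: 14214 + 582 = 14796
voter 27: 14796 + 582 = 15378
voter 28: 15378 + 582 = 15960
voter 29: 15960 + 582 = 16542
voter 30: 16542 + 582 = 17124
voter 31: 17124 + 582 = 17706
voter 32: 17706 + 582 = 18288

246, 828, 1410, 1992, 2574, 3156, 3738, 4320, 4902, 5484, 6066, 6648, 7230, 7812, 8394, 8976, 9558, 10140, 10722, 11304, 11886, 12468, 13050, 13632, 14214, 14796, 15378, 15960, 16542, 17124, 17706, 18288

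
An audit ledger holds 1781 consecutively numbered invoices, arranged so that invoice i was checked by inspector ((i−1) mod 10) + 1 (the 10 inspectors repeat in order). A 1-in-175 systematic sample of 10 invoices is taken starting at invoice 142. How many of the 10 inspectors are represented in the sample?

2

Consecutive selections differ by k = 175, so their inspector numbers differ by 175 mod 10 = 5.
gcd(175, 10) = 5, so the sample visits 10/5 = 2 distinct residues mod 10.
Start 142 is inspector 2; the inspectors hit are 2, 7.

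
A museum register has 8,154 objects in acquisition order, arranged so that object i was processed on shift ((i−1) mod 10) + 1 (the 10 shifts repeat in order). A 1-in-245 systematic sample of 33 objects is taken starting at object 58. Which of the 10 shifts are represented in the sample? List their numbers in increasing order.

3, 8

Consecutive selections differ by k = 245, so their shift numbers differ by 245 mod 10 = 5.
gcd(245, 10) = 5, so the sample visits 10/5 = 2 distinct residues mod 10.
Start 58 is shift 8; the shifts hit are 3, 8.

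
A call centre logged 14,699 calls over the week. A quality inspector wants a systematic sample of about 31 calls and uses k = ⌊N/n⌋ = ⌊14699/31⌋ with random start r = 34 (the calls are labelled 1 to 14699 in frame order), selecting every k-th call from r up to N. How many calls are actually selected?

k = ⌊14699/31⌋ = 474
Achieved size = ⌊(14699 − 34)/474⌋ + 1 = ⌊14665/474⌋ + 1 = 30 + 1 = 31
(last selection: 34 + 30×474 = 14254 ≤ 14699; next would be 14728 > 14699)

31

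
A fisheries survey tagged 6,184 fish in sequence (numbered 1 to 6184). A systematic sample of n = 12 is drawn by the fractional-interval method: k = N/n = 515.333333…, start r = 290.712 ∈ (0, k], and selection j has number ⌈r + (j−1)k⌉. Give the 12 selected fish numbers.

j=1: r + 0k = 290.712 → ⌈·⌉ = 291
j=2: r + 1k = 806.045333… → ⌈·⌉ = 807
j=3: r + 2k = 1321.378666… → ⌈·⌉ = 1322
j=4: r + 3k = 1836.712 → ⌈·⌉ = 1837
j=5: r + 4k = 2352.045333… → ⌈·⌉ = 2353
j=6: r + 5k = 2867.378666… → ⌈·⌉ = 2868
j=7: r + 6k = 3382.712 → ⌈·⌉ = 3383
j=8: r + 7k = 3898.045333… → ⌈·⌉ = 3899
j=9: r + 8k = 4413.378666… → ⌈·⌉ = 4414
j=10: r + 9k = 4928.712 → ⌈·⌉ = 4929
j=11: r + 10k = 5444.045333… → ⌈·⌉ = 5445
j=12: r + 11k = 5959.378666… → ⌈·⌉ = 5960

291, 807, 1322, 1837, 2353, 2868, 3383, 3899, 4414, 4929, 5445, 5960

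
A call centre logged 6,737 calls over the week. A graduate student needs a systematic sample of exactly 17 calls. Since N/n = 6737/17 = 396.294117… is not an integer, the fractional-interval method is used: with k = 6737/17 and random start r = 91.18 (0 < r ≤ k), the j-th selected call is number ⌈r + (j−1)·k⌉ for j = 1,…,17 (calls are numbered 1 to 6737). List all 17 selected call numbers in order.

92, 488, 884, 1281, 1677, 2073, 2469, 2866, 3262, 3658, 4055, 4451, 4847, 5244, 5640, 6036, 6432

j=1: r + 0k = 91.18 → ⌈·⌉ = 92
j=2: r + 1k = 487.474117… → ⌈·⌉ = 488
j=3: r + 2k = 883.768235… → ⌈·⌉ = 884
j=4: r + 3k = 1280.062352… → ⌈·⌉ = 1281
j=5: r + 4k = 1676.356470… → ⌈·⌉ = 1677
j=6: r + 5k = 2072.650588… → ⌈·⌉ = 2073
j=7: r + 6k = 2468.944705… → ⌈·⌉ = 2469
j=8: r + 7k = 2865.238823… → ⌈·⌉ = 2866
j=9: r + 8k = 3261.532941… → ⌈·⌉ = 3262
j=10: r + 9k = 3657.827058… → ⌈·⌉ = 3658
j=11: r + 10k = 4054.121176… → ⌈·⌉ = 4055
j=12: r + 11k = 4450.415294… → ⌈·⌉ = 4451
j=13: r + 12k = 4846.709411… → ⌈·⌉ = 4847
j=14: r + 13k = 5243.003529… → ⌈·⌉ = 5244
j=15: r + 14k = 5639.297647… → ⌈·⌉ = 5640
j=16: r + 15k = 6035.591764… → ⌈·⌉ = 6036
j=17: r + 16k = 6431.885882… → ⌈·⌉ = 6432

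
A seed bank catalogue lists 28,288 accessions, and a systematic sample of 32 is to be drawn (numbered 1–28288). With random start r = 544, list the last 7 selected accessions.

22644, 23528, 24412, 25296, 26180, 27064, 27948

k = N/n = 28288/32 = 884
26th selection = 544 + 25×884 = 22644
27th: 22644 + 884 = 23528
28th: 23528 + 884 = 24412
29th: 24412 + 884 = 25296
30th: 25296 + 884 = 26180
31st: 26180 + 884 = 27064
32nd: 27064 + 884 = 27948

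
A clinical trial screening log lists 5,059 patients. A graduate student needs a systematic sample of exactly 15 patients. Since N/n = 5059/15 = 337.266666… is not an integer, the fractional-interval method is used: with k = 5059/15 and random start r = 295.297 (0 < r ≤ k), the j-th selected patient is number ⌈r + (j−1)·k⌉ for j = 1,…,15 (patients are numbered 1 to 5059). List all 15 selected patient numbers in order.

296, 633, 970, 1308, 1645, 1982, 2319, 2657, 2994, 3331, 3668, 4006, 4343, 4680, 5018

j=1: r + 0k = 295.297 → ⌈·⌉ = 296
j=2: r + 1k = 632.563666… → ⌈·⌉ = 633
j=3: r + 2k = 969.830333… → ⌈·⌉ = 970
j=4: r + 3k = 1307.097 → ⌈·⌉ = 1308
j=5: r + 4k = 1644.363666… → ⌈·⌉ = 1645
j=6: r + 5k = 1981.630333… → ⌈·⌉ = 1982
j=7: r + 6k = 2318.897 → ⌈·⌉ = 2319
j=8: r + 7k = 2656.163666… → ⌈·⌉ = 2657
j=9: r + 8k = 2993.430333… → ⌈·⌉ = 2994
j=10: r + 9k = 3330.697 → ⌈·⌉ = 3331
j=11: r + 10k = 3667.963666… → ⌈·⌉ = 3668
j=12: r + 11k = 4005.230333… → ⌈·⌉ = 4006
j=13: r + 12k = 4342.497 → ⌈·⌉ = 4343
j=14: r + 13k = 4679.763666… → ⌈·⌉ = 4680
j=15: r + 14k = 5017.030333… → ⌈·⌉ = 5018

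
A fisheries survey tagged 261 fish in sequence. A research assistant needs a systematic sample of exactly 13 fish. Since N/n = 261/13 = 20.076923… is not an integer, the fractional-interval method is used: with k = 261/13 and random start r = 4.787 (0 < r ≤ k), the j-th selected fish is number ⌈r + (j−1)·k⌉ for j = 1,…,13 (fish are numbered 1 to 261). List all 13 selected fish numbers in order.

j=1: r + 0k = 4.787 → ⌈·⌉ = 5
j=2: r + 1k = 24.863923… → ⌈·⌉ = 25
j=3: r + 2k = 44.940846… → ⌈·⌉ = 45
j=4: r + 3k = 65.017769… → ⌈·⌉ = 66
j=5: r + 4k = 85.094692… → ⌈·⌉ = 86
j=6: r + 5k = 105.171615… → ⌈·⌉ = 106
j=7: r + 6k = 125.248538… → ⌈·⌉ = 126
j=8: r + 7k = 145.325461… → ⌈·⌉ = 146
j=9: r + 8k = 165.402384… → ⌈·⌉ = 166
j=10: r + 9k = 185.479307… → ⌈·⌉ = 186
j=11: r + 10k = 205.556230… → ⌈·⌉ = 206
j=12: r + 11k = 225.633153… → ⌈·⌉ = 226
j=13: r + 12k = 245.710076… → ⌈·⌉ = 246

5, 25, 45, 66, 86, 106, 126, 146, 166, 186, 206, 226, 246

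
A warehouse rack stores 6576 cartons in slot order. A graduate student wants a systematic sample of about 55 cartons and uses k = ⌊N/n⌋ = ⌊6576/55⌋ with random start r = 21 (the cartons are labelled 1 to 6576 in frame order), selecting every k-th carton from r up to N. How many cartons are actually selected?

56

k = ⌊6576/55⌋ = 119
Achieved size = ⌊(6576 − 21)/119⌋ + 1 = ⌊6555/119⌋ + 1 = 55 + 1 = 56
(last selection: 21 + 55×119 = 6566 ≤ 6576; next would be 6685 > 6576)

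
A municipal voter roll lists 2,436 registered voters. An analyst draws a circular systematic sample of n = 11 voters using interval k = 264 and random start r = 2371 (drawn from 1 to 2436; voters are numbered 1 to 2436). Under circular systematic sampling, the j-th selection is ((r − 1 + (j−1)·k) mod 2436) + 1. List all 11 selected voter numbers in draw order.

2371, 199, 463, 727, 991, 1255, 1519, 1783, 2047, 2311, 139

Selection 1: 2371
Selection 2: 2371 + 264 = 2635 → 2635 − 2436 = 199
Selection 3: 199 + 264 = 463
Selection 4: 463 + 264 = 727
Selection 5: 727 + 264 = 991
Selection 6: 991 + 264 = 1255
Selection 7: 1255 + 264 = 1519
Selection 8: 1519 + 264 = 1783
Selection 9: 1783 + 264 = 2047
Selection 10: 2047 + 264 = 2311
Selection 11: 2311 + 264 = 2575 → 2575 − 2436 = 139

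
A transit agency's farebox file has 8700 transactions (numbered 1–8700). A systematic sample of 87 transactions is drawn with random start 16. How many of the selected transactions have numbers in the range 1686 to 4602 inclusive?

k = 8700/87 = 100
First selection ≥ 1686: 16 + ⌈(1686−16)/100⌉·100 = 16 + 17×100 = 1716
Last selection ≤ 4602: 16 + ⌊(4602−16)/100⌋·100 = 16 + 45×100 = 4516
Count = 45 − 17 + 1 = 29

29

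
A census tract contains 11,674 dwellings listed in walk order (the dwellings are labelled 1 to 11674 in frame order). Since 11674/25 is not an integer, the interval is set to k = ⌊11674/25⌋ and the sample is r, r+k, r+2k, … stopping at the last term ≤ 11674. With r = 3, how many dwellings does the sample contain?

k = ⌊11674/25⌋ = 466
Achieved size = ⌊(11674 − 3)/466⌋ + 1 = ⌊11671/466⌋ + 1 = 25 + 1 = 26
(last selection: 3 + 25×466 = 11653 ≤ 11674; next would be 12119 > 11674)

26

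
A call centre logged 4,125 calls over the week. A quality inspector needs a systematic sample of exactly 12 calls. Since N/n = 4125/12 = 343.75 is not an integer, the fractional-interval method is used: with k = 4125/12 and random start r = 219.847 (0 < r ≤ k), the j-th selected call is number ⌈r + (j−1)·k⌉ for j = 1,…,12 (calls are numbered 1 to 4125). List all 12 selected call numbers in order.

j=1: r + 0k = 219.847 → ⌈·⌉ = 220
j=2: r + 1k = 563.597 → ⌈·⌉ = 564
j=3: r + 2k = 907.347 → ⌈·⌉ = 908
j=4: r + 3k = 1251.097 → ⌈·⌉ = 1252
j=5: r + 4k = 1594.847 → ⌈·⌉ = 1595
j=6: r + 5k = 1938.597 → ⌈·⌉ = 1939
j=7: r + 6k = 2282.347 → ⌈·⌉ = 2283
j=8: r + 7k = 2626.097 → ⌈·⌉ = 2627
j=9: r + 8k = 2969.847 → ⌈·⌉ = 2970
j=10: r + 9k = 3313.597 → ⌈·⌉ = 3314
j=11: r + 10k = 3657.347 → ⌈·⌉ = 3658
j=12: r + 11k = 4001.097 → ⌈·⌉ = 4002

220, 564, 908, 1252, 1595, 1939, 2283, 2627, 2970, 3314, 3658, 4002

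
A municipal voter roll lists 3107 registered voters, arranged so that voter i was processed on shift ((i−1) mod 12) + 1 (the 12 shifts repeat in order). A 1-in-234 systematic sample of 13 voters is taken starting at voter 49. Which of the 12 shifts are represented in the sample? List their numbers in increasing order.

Consecutive selections differ by k = 234, so their shift numbers differ by 234 mod 12 = 6.
gcd(234, 12) = 6, so the sample visits 12/6 = 2 distinct residues mod 12.
Start 49 is shift 1; the shifts hit are 1, 7.

1, 7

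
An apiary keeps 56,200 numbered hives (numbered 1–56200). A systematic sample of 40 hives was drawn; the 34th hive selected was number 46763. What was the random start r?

398

k = 56200/40 = 1405
r = 46763 − (34−1)×1405 = 46763 − 46365 = 398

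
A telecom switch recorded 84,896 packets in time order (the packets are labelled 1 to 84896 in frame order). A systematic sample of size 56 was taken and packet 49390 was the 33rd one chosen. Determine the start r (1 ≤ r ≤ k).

878

k = 84896/56 = 1516
r = 49390 − (33−1)×1516 = 49390 − 48512 = 878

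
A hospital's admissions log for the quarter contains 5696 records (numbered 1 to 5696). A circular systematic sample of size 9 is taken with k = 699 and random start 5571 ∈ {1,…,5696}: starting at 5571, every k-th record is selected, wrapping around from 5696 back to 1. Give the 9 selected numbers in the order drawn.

Selection 1: 5571
Selection 2: 5571 + 699 = 6270 → 6270 − 5696 = 574
Selection 3: 574 + 699 = 1273
Selection 4: 1273 + 699 = 1972
Selection 5: 1972 + 699 = 2671
Selection 6: 2671 + 699 = 3370
Selection 7: 3370 + 699 = 4069
Selection 8: 4069 + 699 = 4768
Selection 9: 4768 + 699 = 5467

5571, 574, 1273, 1972, 2671, 3370, 4069, 4768, 5467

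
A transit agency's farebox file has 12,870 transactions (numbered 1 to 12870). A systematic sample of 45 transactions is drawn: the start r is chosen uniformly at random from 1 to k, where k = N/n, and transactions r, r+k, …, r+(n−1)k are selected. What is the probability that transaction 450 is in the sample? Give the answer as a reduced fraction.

1/286

k = 12870/45 = 286.
Transaction 450 is selected iff r ≡ 450 (mod 286); exactly one such r in {1,…,286}.
Inclusion probability = 1/286.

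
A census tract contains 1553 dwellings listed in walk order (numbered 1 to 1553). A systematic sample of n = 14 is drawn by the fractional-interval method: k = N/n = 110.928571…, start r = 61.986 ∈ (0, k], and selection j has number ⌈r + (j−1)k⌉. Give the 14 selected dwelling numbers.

62, 173, 284, 395, 506, 617, 728, 839, 950, 1061, 1172, 1283, 1394, 1505

j=1: r + 0k = 61.986 → ⌈·⌉ = 62
j=2: r + 1k = 172.914571… → ⌈·⌉ = 173
j=3: r + 2k = 283.843142… → ⌈·⌉ = 284
j=4: r + 3k = 394.771714… → ⌈·⌉ = 395
j=5: r + 4k = 505.700285… → ⌈·⌉ = 506
j=6: r + 5k = 616.628857… → ⌈·⌉ = 617
j=7: r + 6k = 727.557428… → ⌈·⌉ = 728
j=8: r + 7k = 838.486 → ⌈·⌉ = 839
j=9: r + 8k = 949.414571… → ⌈·⌉ = 950
j=10: r + 9k = 1060.343142… → ⌈·⌉ = 1061
j=11: r + 10k = 1171.271714… → ⌈·⌉ = 1172
j=12: r + 11k = 1282.200285… → ⌈·⌉ = 1283
j=13: r + 12k = 1393.128857… → ⌈·⌉ = 1394
j=14: r + 13k = 1504.057428… → ⌈·⌉ = 1505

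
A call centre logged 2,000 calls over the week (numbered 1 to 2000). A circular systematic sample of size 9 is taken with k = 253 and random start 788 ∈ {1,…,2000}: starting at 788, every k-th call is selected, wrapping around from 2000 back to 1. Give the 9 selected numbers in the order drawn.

788, 1041, 1294, 1547, 1800, 53, 306, 559, 812

Selection 1: 788
Selection 2: 788 + 253 = 1041
Selection 3: 1041 + 253 = 1294
Selection 4: 1294 + 253 = 1547
Selection 5: 1547 + 253 = 1800
Selection 6: 1800 + 253 = 2053 → 2053 − 2000 = 53
Selection 7: 53 + 253 = 306
Selection 8: 306 + 253 = 559
Selection 9: 559 + 253 = 812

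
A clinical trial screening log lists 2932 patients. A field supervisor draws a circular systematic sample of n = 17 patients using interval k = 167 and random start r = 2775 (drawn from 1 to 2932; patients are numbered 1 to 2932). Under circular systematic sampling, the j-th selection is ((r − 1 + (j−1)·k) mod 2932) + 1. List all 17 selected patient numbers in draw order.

Selection 1: 2775
Selection 2: 2775 + 167 = 2942 → 2942 − 2932 = 10
Selection 3: 10 + 167 = 177
Selection 4: 177 + 167 = 344
Selection 5: 344 + 167 = 511
Selection 6: 511 + 167 = 678
Selection 7: 678 + 167 = 845
Selection 8: 845 + 167 = 1012
Selection 9: 1012 + 167 = 1179
Selection 10: 1179 + 167 = 1346
Selection 11: 1346 + 167 = 1513
Selection 12: 1513 + 167 = 1680
Selection 13: 1680 + 167 = 1847
Selection 14: 1847 + 167 = 2014
Selection 15: 2014 + 167 = 2181
Selection 16: 2181 + 167 = 2348
Selection 17: 2348 + 167 = 2515

2775, 10, 177, 344, 511, 678, 845, 1012, 1179, 1346, 1513, 1680, 1847, 2014, 2181, 2348, 2515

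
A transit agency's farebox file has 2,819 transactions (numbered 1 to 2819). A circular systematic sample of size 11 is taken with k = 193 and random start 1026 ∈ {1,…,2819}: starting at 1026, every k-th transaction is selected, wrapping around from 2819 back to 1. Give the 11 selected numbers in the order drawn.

1026, 1219, 1412, 1605, 1798, 1991, 2184, 2377, 2570, 2763, 137

Selection 1: 1026
Selection 2: 1026 + 193 = 1219
Selection 3: 1219 + 193 = 1412
Selection 4: 1412 + 193 = 1605
Selection 5: 1605 + 193 = 1798
Selection 6: 1798 + 193 = 1991
Selection 7: 1991 + 193 = 2184
Selection 8: 2184 + 193 = 2377
Selection 9: 2377 + 193 = 2570
Selection 10: 2570 + 193 = 2763
Selection 11: 2763 + 193 = 2956 → 2956 − 2819 = 137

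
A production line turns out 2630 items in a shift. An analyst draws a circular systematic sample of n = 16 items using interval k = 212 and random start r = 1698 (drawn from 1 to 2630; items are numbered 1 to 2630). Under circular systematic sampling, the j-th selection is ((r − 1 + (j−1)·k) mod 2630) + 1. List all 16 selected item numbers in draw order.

Selection 1: 1698
Selection 2: 1698 + 212 = 1910
Selection 3: 1910 + 212 = 2122
Selection 4: 2122 + 212 = 2334
Selection 5: 2334 + 212 = 2546
Selection 6: 2546 + 212 = 2758 → 2758 − 2630 = 128
Selection 7: 128 + 212 = 340
Selection 8: 340 + 212 = 552
Selection 9: 552 + 212 = 764
Selection 10: 764 + 212 = 976
Selection 11: 976 + 212 = 1188
Selection 12: 1188 + 212 = 1400
Selection 13: 1400 + 212 = 1612
Selection 14: 1612 + 212 = 1824
Selection 15: 1824 + 212 = 2036
Selection 16: 2036 + 212 = 2248

1698, 1910, 2122, 2334, 2546, 128, 340, 552, 764, 976, 1188, 1400, 1612, 1824, 2036, 2248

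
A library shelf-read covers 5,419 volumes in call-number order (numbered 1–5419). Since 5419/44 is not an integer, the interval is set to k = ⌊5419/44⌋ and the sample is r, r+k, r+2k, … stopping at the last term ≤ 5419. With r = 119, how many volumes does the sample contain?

k = ⌊5419/44⌋ = 123
Achieved size = ⌊(5419 − 119)/123⌋ + 1 = ⌊5300/123⌋ + 1 = 43 + 1 = 44
(last selection: 119 + 43×123 = 5408 ≤ 5419; next would be 5531 > 5419)

44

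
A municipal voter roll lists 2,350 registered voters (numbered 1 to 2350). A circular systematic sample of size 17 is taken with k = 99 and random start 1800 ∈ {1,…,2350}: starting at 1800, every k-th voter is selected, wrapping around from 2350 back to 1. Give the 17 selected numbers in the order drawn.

Selection 1: 1800
Selection 2: 1800 + 99 = 1899
Selection 3: 1899 + 99 = 1998
Selection 4: 1998 + 99 = 2097
Selection 5: 2097 + 99 = 2196
Selection 6: 2196 + 99 = 2295
Selection 7: 2295 + 99 = 2394 → 2394 − 2350 = 44
Selection 8: 44 + 99 = 143
Selection 9: 143 + 99 = 242
Selection 10: 242 + 99 = 341
Selection 11: 341 + 99 = 440
Selection 12: 440 + 99 = 539
Selection 13: 539 + 99 = 638
Selection 14: 638 + 99 = 737
Selection 15: 737 + 99 = 836
Selection 16: 836 + 99 = 935
Selection 17: 935 + 99 = 1034

1800, 1899, 1998, 2097, 2196, 2295, 44, 143, 242, 341, 440, 539, 638, 737, 836, 935, 1034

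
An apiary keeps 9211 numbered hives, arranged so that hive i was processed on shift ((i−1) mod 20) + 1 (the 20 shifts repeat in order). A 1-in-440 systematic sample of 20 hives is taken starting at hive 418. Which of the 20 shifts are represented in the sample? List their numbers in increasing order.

18

Consecutive selections differ by k = 440, so their shift numbers differ by 440 mod 20 = 0.
gcd(440, 20) = 20, so the sample visits 20/20 = 1 distinct residues mod 20.
Start 418 is shift 18; the shifts hit are 18.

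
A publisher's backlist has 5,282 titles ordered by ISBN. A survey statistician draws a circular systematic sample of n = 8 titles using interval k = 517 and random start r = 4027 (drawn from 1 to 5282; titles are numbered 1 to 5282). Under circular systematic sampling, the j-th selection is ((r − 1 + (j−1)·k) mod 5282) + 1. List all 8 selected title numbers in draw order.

Selection 1: 4027
Selection 2: 4027 + 517 = 4544
Selection 3: 4544 + 517 = 5061
Selection 4: 5061 + 517 = 5578 → 5578 − 5282 = 296
Selection 5: 296 + 517 = 813
Selection 6: 813 + 517 = 1330
Selection 7: 1330 + 517 = 1847
Selection 8: 1847 + 517 = 2364

4027, 4544, 5061, 296, 813, 1330, 1847, 2364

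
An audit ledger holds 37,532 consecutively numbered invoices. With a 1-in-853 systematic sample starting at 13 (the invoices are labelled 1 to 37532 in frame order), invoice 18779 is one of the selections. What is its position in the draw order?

k = 853
position = (18779 − 13)/853 + 1 = 18766/853 + 1 = 22 + 1 = 23

23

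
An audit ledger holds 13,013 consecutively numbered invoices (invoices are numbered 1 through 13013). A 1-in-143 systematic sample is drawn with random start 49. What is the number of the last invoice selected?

k = 143
91st selection = r + (91−1)·k = 49 + 90×143 = 49 + 12870 = 12919

12919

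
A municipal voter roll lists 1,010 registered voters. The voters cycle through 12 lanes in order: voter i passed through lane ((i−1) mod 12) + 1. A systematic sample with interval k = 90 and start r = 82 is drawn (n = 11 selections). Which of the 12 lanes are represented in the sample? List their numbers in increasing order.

Consecutive selections differ by k = 90, so their lane numbers differ by 90 mod 12 = 6.
gcd(90, 12) = 6, so the sample visits 12/6 = 2 distinct residues mod 12.
Start 82 is lane 10; the lanes hit are 4, 10.

4, 10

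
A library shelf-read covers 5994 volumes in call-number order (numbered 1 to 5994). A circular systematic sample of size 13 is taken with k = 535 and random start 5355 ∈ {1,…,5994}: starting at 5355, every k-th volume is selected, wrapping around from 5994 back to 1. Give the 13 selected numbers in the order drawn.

Selection 1: 5355
Selection 2: 5355 + 535 = 5890
Selection 3: 5890 + 535 = 6425 → 6425 − 5994 = 431
Selection 4: 431 + 535 = 966
Selection 5: 966 + 535 = 1501
Selection 6: 1501 + 535 = 2036
Selection 7: 2036 + 535 = 2571
Selection 8: 2571 + 535 = 3106
Selection 9: 3106 + 535 = 3641
Selection 10: 3641 + 535 = 4176
Selection 11: 4176 + 535 = 4711
Selection 12: 4711 + 535 = 5246
Selection 13: 5246 + 535 = 5781

5355, 5890, 431, 966, 1501, 2036, 2571, 3106, 3641, 4176, 4711, 5246, 5781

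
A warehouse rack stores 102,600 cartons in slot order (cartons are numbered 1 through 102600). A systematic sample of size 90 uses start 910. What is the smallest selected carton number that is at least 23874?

24850

k = 102600/90 = 1140
Steps past start: ⌈(23874 − 910)/1140⌉ = ⌈22964/1140⌉ = 21
Selected carton: 910 + 21×1140 = 24850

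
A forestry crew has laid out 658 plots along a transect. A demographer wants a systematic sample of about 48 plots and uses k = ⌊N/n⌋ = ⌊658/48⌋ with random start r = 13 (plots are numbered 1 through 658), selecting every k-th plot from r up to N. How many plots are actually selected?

50

k = ⌊658/48⌋ = 13
Achieved size = ⌊(658 − 13)/13⌋ + 1 = ⌊645/13⌋ + 1 = 49 + 1 = 50
(last selection: 13 + 49×13 = 650 ≤ 658; next would be 663 > 658)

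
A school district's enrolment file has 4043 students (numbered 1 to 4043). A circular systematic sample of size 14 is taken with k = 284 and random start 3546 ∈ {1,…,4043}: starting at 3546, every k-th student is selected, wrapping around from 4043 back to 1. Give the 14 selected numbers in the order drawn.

Selection 1: 3546
Selection 2: 3546 + 284 = 3830
Selection 3: 3830 + 284 = 4114 → 4114 − 4043 = 71
Selection 4: 71 + 284 = 355
Selection 5: 355 + 284 = 639
Selection 6: 639 + 284 = 923
Selection 7: 923 + 284 = 1207
Selection 8: 1207 + 284 = 1491
Selection 9: 1491 + 284 = 1775
Selection 10: 1775 + 284 = 2059
Selection 11: 2059 + 284 = 2343
Selection 12: 2343 + 284 = 2627
Selection 13: 2627 + 284 = 2911
Selection 14: 2911 + 284 = 3195

3546, 3830, 71, 355, 639, 923, 1207, 1491, 1775, 2059, 2343, 2627, 2911, 3195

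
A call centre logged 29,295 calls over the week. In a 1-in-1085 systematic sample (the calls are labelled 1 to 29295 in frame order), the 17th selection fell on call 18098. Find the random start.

k = 1085
r = 18098 − (17−1)×1085 = 18098 − 17360 = 738

738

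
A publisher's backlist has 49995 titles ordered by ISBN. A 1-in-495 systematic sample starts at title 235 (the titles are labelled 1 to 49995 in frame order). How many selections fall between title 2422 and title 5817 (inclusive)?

7

k = 495
First selection ≥ 2422: 235 + ⌈(2422−235)/495⌉·495 = 235 + 5×495 = 2710
Last selection ≤ 5817: 235 + ⌊(5817−235)/495⌋·495 = 235 + 11×495 = 5680
Count = 11 − 5 + 1 = 7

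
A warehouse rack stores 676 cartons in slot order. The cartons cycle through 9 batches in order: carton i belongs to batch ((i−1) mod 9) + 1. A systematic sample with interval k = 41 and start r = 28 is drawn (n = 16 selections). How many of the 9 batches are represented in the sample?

Consecutive selections differ by k = 41, so their batch numbers differ by 41 mod 9 = 5.
gcd(41, 9) = 1, so the sample visits 9/1 = 9 distinct residues mod 9.
Start 28 is batch 1; the batches hit are 1, 2, 3, 4, 5, 6, 7, 8, 9.

9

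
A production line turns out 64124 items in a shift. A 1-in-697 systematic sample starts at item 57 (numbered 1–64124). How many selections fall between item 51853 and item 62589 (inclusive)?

k = 697
First selection ≥ 51853: 57 + ⌈(51853−57)/697⌉·697 = 57 + 75×697 = 52332
Last selection ≤ 62589: 57 + ⌊(62589−57)/697⌋·697 = 57 + 89×697 = 62090
Count = 89 − 75 + 1 = 15

15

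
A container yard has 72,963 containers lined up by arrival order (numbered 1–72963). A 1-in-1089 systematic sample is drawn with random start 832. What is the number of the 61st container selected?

k = 1089
61st selection = r + (61−1)·k = 832 + 60×1089 = 832 + 65340 = 66172

66172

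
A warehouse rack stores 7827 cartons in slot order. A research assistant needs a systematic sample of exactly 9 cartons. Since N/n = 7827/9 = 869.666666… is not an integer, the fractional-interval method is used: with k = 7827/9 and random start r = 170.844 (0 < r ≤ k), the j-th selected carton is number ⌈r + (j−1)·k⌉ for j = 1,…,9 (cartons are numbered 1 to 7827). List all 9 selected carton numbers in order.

171, 1041, 1911, 2780, 3650, 4520, 5389, 6259, 7129

j=1: r + 0k = 170.844 → ⌈·⌉ = 171
j=2: r + 1k = 1040.510666… → ⌈·⌉ = 1041
j=3: r + 2k = 1910.177333… → ⌈·⌉ = 1911
j=4: r + 3k = 2779.844 → ⌈·⌉ = 2780
j=5: r + 4k = 3649.510666… → ⌈·⌉ = 3650
j=6: r + 5k = 4519.177333… → ⌈·⌉ = 4520
j=7: r + 6k = 5388.844 → ⌈·⌉ = 5389
j=8: r + 7k = 6258.510666… → ⌈·⌉ = 6259
j=9: r + 8k = 7128.177333… → ⌈·⌉ = 7129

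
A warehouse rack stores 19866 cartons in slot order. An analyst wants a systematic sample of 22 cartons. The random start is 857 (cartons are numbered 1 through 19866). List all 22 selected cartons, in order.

k = N/n = 19866/22 = 903
carton 1: 857
carton 2: 857 + 903 = 1760
carton 3: 1760 + 903 = 2663
carton 4: 2663 + 903 = 3566
carton 5: 3566 + 903 = 4469
carton 6: 4469 + 903 = 5372
carton 7: 5372 + 903 = 6275
carton 8: 6275 + 903 = 7178
carton 9: 7178 + 903 = 8081
carton 10: 8081 + 903 = 8984
carton 11: 8984 + 903 = 9887
carton 12: 9887 + 903 = 10790
carton 13: 10790 + 903 = 11693
carton 14: 11693 + 903 = 12596
carton 15: 12596 + 903 = 13499
carton 16: 13499 + 903 = 14402
carton 17: 14402 + 903 = 15305
carton 18: 15305 + 903 = 16208
carton 19: 16208 + 903 = 17111
carton 20: 17111 + 903 = 18014
carton 21: 18014 + 903 = 18917
carton 22: 18917 + 903 = 19820

857, 1760, 2663, 3566, 4469, 5372, 6275, 7178, 8081, 8984, 9887, 10790, 11693, 12596, 13499, 14402, 15305, 16208, 17111, 18014, 18917, 19820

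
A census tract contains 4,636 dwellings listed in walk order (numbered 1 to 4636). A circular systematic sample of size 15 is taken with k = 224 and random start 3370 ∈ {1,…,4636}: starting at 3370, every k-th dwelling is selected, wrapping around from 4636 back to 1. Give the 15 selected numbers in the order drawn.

Selection 1: 3370
Selection 2: 3370 + 224 = 3594
Selection 3: 3594 + 224 = 3818
Selection 4: 3818 + 224 = 4042
Selection 5: 4042 + 224 = 4266
Selection 6: 4266 + 224 = 4490
Selection 7: 4490 + 224 = 4714 → 4714 − 4636 = 78
Selection 8: 78 + 224 = 302
Selection 9: 302 + 224 = 526
Selection 10: 526 + 224 = 750
Selection 11: 750 + 224 = 974
Selection 12: 974 + 224 = 1198
Selection 13: 1198 + 224 = 1422
Selection 14: 1422 + 224 = 1646
Selection 15: 1646 + 224 = 1870

3370, 3594, 3818, 4042, 4266, 4490, 78, 302, 526, 750, 974, 1198, 1422, 1646, 1870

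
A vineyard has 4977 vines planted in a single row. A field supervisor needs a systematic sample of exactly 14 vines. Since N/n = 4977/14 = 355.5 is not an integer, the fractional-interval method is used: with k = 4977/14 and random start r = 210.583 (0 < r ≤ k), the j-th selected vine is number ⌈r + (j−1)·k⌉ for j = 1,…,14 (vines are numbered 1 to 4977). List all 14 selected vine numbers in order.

j=1: r + 0k = 210.583 → ⌈·⌉ = 211
j=2: r + 1k = 566.083 → ⌈·⌉ = 567
j=3: r + 2k = 921.583 → ⌈·⌉ = 922
j=4: r + 3k = 1277.083 → ⌈·⌉ = 1278
j=5: r + 4k = 1632.583 → ⌈·⌉ = 1633
j=6: r + 5k = 1988.083 → ⌈·⌉ = 1989
j=7: r + 6k = 2343.583 → ⌈·⌉ = 2344
j=8: r + 7k = 2699.083 → ⌈·⌉ = 2700
j=9: r + 8k = 3054.583 → ⌈·⌉ = 3055
j=10: r + 9k = 3410.083 → ⌈·⌉ = 3411
j=11: r + 10k = 3765.583 → ⌈·⌉ = 3766
j=12: r + 11k = 4121.083 → ⌈·⌉ = 4122
j=13: r + 12k = 4476.583 → ⌈·⌉ = 4477
j=14: r + 13k = 4832.083 → ⌈·⌉ = 4833

211, 567, 922, 1278, 1633, 1989, 2344, 2700, 3055, 3411, 3766, 4122, 4477, 4833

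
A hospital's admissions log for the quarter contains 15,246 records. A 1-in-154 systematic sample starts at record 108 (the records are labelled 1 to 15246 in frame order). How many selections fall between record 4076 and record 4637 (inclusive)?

k = 154
First selection ≥ 4076: 108 + ⌈(4076−108)/154⌉·154 = 108 + 26×154 = 4112
Last selection ≤ 4637: 108 + ⌊(4637−108)/154⌋·154 = 108 + 29×154 = 4574
Count = 29 − 26 + 1 = 4

4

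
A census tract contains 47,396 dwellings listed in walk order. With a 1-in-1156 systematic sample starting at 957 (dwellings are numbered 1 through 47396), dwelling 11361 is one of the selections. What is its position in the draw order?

k = 1156
position = (11361 − 957)/1156 + 1 = 10404/1156 + 1 = 9 + 1 = 10

10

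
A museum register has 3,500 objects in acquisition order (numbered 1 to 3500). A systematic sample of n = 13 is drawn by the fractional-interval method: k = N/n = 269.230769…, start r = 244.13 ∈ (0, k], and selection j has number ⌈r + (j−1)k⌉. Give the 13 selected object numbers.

j=1: r + 0k = 244.13 → ⌈·⌉ = 245
j=2: r + 1k = 513.360769… → ⌈·⌉ = 514
j=3: r + 2k = 782.591538… → ⌈·⌉ = 783
j=4: r + 3k = 1051.822307… → ⌈·⌉ = 1052
j=5: r + 4k = 1321.053076… → ⌈·⌉ = 1322
j=6: r + 5k = 1590.283846… → ⌈·⌉ = 1591
j=7: r + 6k = 1859.514615… → ⌈·⌉ = 1860
j=8: r + 7k = 2128.745384… → ⌈·⌉ = 2129
j=9: r + 8k = 2397.976153… → ⌈·⌉ = 2398
j=10: r + 9k = 2667.206923… → ⌈·⌉ = 2668
j=11: r + 10k = 2936.437692… → ⌈·⌉ = 2937
j=12: r + 11k = 3205.668461… → ⌈·⌉ = 3206
j=13: r + 12k = 3474.899230… → ⌈·⌉ = 3475

245, 514, 783, 1052, 1322, 1591, 1860, 2129, 2398, 2668, 2937, 3206, 3475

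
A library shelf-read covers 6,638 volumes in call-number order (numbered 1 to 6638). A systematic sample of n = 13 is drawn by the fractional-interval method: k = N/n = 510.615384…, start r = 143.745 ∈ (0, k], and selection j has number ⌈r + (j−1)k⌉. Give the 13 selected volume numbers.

j=1: r + 0k = 143.745 → ⌈·⌉ = 144
j=2: r + 1k = 654.360384… → ⌈·⌉ = 655
j=3: r + 2k = 1164.975769… → ⌈·⌉ = 1165
j=4: r + 3k = 1675.591153… → ⌈·⌉ = 1676
j=5: r + 4k = 2186.206538… → ⌈·⌉ = 2187
j=6: r + 5k = 2696.821923… → ⌈·⌉ = 2697
j=7: r + 6k = 3207.437307… → ⌈·⌉ = 3208
j=8: r + 7k = 3718.052692… → ⌈·⌉ = 3719
j=9: r + 8k = 4228.668076… → ⌈·⌉ = 4229
j=10: r + 9k = 4739.283461… → ⌈·⌉ = 4740
j=11: r + 10k = 5249.898846… → ⌈·⌉ = 5250
j=12: r + 11k = 5760.514230… → ⌈·⌉ = 5761
j=13: r + 12k = 6271.129615… → ⌈·⌉ = 6272

144, 655, 1165, 1676, 2187, 2697, 3208, 3719, 4229, 4740, 5250, 5761, 6272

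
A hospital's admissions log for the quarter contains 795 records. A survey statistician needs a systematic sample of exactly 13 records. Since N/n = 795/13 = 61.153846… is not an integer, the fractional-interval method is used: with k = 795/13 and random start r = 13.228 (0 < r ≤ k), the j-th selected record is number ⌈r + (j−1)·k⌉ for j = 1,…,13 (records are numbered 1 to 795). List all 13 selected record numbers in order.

j=1: r + 0k = 13.228 → ⌈·⌉ = 14
j=2: r + 1k = 74.381846… → ⌈·⌉ = 75
j=3: r + 2k = 135.535692… → ⌈·⌉ = 136
j=4: r + 3k = 196.689538… → ⌈·⌉ = 197
j=5: r + 4k = 257.843384… → ⌈·⌉ = 258
j=6: r + 5k = 318.997230… → ⌈·⌉ = 319
j=7: r + 6k = 380.151076… → ⌈·⌉ = 381
j=8: r + 7k = 441.304923… → ⌈·⌉ = 442
j=9: r + 8k = 502.458769… → ⌈·⌉ = 503
j=10: r + 9k = 563.612615… → ⌈·⌉ = 564
j=11: r + 10k = 624.766461… → ⌈·⌉ = 625
j=12: r + 11k = 685.920307… → ⌈·⌉ = 686
j=13: r + 12k = 747.074153… → ⌈·⌉ = 748

14, 75, 136, 197, 258, 319, 381, 442, 503, 564, 625, 686, 748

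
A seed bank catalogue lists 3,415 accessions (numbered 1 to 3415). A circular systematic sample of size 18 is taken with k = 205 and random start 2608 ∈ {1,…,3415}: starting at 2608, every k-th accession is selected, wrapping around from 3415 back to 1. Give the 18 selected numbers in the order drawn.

Selection 1: 2608
Selection 2: 2608 + 205 = 2813
Selection 3: 2813 + 205 = 3018
Selection 4: 3018 + 205 = 3223
Selection 5: 3223 + 205 = 3428 → 3428 − 3415 = 13
Selection 6: 13 + 205 = 218
Selection 7: 218 + 205 = 423
Selection 8: 423 + 205 = 628
Selection 9: 628 + 205 = 833
Selection 10: 833 + 205 = 1038
Selection 11: 1038 + 205 = 1243
Selection 12: 1243 + 205 = 1448
Selection 13: 1448 + 205 = 1653
Selection 14: 1653 + 205 = 1858
Selection 15: 1858 + 205 = 2063
Selection 16: 2063 + 205 = 2268
Selection 17: 2268 + 205 = 2473
Selection 18: 2473 + 205 = 2678

2608, 2813, 3018, 3223, 13, 218, 423, 628, 833, 1038, 1243, 1448, 1653, 1858, 2063, 2268, 2473, 2678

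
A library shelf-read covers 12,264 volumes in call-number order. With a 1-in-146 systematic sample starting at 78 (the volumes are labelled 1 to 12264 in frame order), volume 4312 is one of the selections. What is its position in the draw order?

30

k = 146
position = (4312 − 78)/146 + 1 = 4234/146 + 1 = 29 + 1 = 30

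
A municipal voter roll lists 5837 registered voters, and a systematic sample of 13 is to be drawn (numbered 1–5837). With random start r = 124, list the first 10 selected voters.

k = N/n = 5837/13 = 449
voter 1: 124
voter 2: 124 + 449 = 573
voter 3: 573 + 449 = 1022
voter 4: 1022 + 449 = 1471
voter 5: 1471 + 449 = 1920
voter 6: 1920 + 449 = 2369
voter 7: 2369 + 449 = 2818
voter 8: 2818 + 449 = 3267
voter 9: 3267 + 449 = 3716
voter 10: 3716 + 449 = 4165

124, 573, 1022, 1471, 1920, 2369, 2818, 3267, 3716, 4165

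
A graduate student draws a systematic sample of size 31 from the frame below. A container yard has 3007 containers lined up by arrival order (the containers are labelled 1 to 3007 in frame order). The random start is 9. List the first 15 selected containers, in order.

9, 106, 203, 300, 397, 494, 591, 688, 785, 882, 979, 1076, 1173, 1270, 1367

k = N/n = 3007/31 = 97
container 1: 9
container 2: 9 + 97 = 106
container 3: 106 + 97 = 203
container 4: 203 + 97 = 300
container 5: 300 + 97 = 397
container 6: 397 + 97 = 494
container 7: 494 + 97 = 591
container 8: 591 + 97 = 688
container 9: 688 + 97 = 785
container 10: 785 + 97 = 882
container 11: 882 + 97 = 979
container 12: 979 + 97 = 1076
container 13: 1076 + 97 = 1173
container 14: 1173 + 97 = 1270
container 15: 1270 + 97 = 1367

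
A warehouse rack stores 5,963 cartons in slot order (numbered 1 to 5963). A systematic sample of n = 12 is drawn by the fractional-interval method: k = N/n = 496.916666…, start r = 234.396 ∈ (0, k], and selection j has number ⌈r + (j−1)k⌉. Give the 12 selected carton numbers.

235, 732, 1229, 1726, 2223, 2719, 3216, 3713, 4210, 4707, 5204, 5701

j=1: r + 0k = 234.396 → ⌈·⌉ = 235
j=2: r + 1k = 731.312666… → ⌈·⌉ = 732
j=3: r + 2k = 1228.229333… → ⌈·⌉ = 1229
j=4: r + 3k = 1725.146 → ⌈·⌉ = 1726
j=5: r + 4k = 2222.062666… → ⌈·⌉ = 2223
j=6: r + 5k = 2718.979333… → ⌈·⌉ = 2719
j=7: r + 6k = 3215.896 → ⌈·⌉ = 3216
j=8: r + 7k = 3712.812666… → ⌈·⌉ = 3713
j=9: r + 8k = 4209.729333… → ⌈·⌉ = 4210
j=10: r + 9k = 4706.646 → ⌈·⌉ = 4707
j=11: r + 10k = 5203.562666… → ⌈·⌉ = 5204
j=12: r + 11k = 5700.479333… → ⌈·⌉ = 5701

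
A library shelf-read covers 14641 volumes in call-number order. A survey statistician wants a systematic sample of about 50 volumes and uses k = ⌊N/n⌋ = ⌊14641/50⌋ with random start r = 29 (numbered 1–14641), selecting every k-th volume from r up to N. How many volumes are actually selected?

51

k = ⌊14641/50⌋ = 292
Achieved size = ⌊(14641 − 29)/292⌋ + 1 = ⌊14612/292⌋ + 1 = 50 + 1 = 51
(last selection: 29 + 50×292 = 14629 ≤ 14641; next would be 14921 > 14641)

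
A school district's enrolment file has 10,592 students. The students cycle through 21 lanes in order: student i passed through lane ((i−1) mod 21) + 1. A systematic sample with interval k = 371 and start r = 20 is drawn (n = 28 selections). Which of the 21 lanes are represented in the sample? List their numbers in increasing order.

6, 13, 20

Consecutive selections differ by k = 371, so their lane numbers differ by 371 mod 21 = 14.
gcd(371, 21) = 7, so the sample visits 21/7 = 3 distinct residues mod 21.
Start 20 is lane 20; the lanes hit are 6, 13, 20.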